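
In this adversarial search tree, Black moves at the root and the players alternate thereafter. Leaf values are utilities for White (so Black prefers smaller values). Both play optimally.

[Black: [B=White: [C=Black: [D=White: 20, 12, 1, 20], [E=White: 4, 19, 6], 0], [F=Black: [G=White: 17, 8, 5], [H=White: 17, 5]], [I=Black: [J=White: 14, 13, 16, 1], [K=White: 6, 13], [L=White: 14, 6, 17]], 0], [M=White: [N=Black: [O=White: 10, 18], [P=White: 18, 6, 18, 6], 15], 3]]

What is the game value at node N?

O: max(10, 18) = 18
P: max(18, 6, 18, 6) = 18
N: min(18, 18, 15) = 15

15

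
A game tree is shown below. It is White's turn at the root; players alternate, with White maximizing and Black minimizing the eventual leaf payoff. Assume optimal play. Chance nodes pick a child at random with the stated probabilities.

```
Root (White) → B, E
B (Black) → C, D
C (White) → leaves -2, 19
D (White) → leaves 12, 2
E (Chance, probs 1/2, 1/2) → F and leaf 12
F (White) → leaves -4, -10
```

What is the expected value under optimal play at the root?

C (White): max(-2, 19) = 19
D (White): max(12, 2) = 12
B (Black): min(19, 12) = 12
F (White): max(-4, -10) = -4
E (Chance): 1/2·-4 + 1/2·12 = 4
Root (White): max(12, 4) = 12

12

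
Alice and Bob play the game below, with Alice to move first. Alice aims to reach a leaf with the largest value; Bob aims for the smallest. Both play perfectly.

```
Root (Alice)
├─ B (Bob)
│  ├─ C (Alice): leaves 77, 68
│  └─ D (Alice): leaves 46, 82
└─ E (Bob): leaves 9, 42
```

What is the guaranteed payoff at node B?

77

C: max(77, 68) = 77
D: max(46, 82) = 82
B: min(77, 82) = 77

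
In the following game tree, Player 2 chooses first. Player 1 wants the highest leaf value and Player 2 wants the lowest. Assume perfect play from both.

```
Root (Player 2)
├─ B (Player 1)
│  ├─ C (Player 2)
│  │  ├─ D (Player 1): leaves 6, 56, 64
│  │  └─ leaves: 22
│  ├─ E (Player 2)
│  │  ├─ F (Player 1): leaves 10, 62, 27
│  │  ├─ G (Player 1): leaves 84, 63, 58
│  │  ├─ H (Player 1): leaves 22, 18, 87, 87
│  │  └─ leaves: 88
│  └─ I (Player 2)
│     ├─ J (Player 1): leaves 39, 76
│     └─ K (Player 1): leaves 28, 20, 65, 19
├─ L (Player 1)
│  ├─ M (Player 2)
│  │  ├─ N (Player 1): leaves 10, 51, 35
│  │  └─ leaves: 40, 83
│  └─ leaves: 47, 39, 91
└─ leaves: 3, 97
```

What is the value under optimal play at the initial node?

3

D (Player 1): max(6, 56, 64) = 64
C (Player 2): min(64, 22) = 22
F (Player 1): max(10, 62, 27) = 62
G (Player 1): max(84, 63, 58) = 84
H (Player 1): max(22, 18, 87, 87) = 87
E (Player 2): min(62, 84, 87, 88) = 62
J (Player 1): max(39, 76) = 76
K (Player 1): max(28, 20, 65, 19) = 65
I (Player 2): min(76, 65) = 65
B (Player 1): max(22, 62, 65) = 65
N (Player 1): max(10, 51, 35) = 51
M (Player 2): min(51, 40, 83) = 40
L (Player 1): max(40, 47, 39, 91) = 91
Root (Player 2): min(65, 91, 3, 97) = 3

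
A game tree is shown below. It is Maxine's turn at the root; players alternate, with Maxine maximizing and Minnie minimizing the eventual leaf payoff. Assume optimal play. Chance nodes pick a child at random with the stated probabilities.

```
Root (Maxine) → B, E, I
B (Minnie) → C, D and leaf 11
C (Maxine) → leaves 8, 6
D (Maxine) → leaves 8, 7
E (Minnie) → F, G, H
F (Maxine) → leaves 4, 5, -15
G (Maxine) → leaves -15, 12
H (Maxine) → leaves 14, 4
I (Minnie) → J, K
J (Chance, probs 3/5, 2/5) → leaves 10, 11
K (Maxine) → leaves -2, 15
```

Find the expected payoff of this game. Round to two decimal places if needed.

10.4

C (Maxine): max(8, 6) = 8
D (Maxine): max(8, 7) = 8
B (Minnie): min(8, 8, 11) = 8
F (Maxine): max(4, 5, -15) = 5
G (Maxine): max(-15, 12) = 12
H (Maxine): max(14, 4) = 14
E (Minnie): min(5, 12, 14) = 5
J (Chance): 3/5·10 + 2/5·11 = 10.4
K (Maxine): max(-2, 15) = 15
I (Minnie): min(10.4, 15) = 10.4
Root (Maxine): max(8, 5, 10.4) = 10.4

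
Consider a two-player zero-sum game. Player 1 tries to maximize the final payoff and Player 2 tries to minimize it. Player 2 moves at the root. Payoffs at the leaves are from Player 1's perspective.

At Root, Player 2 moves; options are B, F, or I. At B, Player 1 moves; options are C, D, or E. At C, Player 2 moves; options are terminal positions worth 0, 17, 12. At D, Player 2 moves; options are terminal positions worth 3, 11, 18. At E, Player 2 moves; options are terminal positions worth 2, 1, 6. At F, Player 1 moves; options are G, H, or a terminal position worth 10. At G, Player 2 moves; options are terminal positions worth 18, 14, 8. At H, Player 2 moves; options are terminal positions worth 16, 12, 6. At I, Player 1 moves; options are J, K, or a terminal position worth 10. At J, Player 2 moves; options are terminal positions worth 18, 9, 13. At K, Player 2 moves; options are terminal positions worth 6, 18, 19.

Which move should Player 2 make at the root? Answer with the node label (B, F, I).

B

C (Player 2): min(0, 17, 12) = 0
D (Player 2): min(3, 11, 18) = 3
E (Player 2): min(2, 1, 6) = 1
B (Player 1): max(0, 3, 1) = 3
G (Player 2): min(18, 14, 8) = 8
H (Player 2): min(16, 12, 6) = 6
F (Player 1): max(8, 6, 10) = 10
J (Player 2): min(18, 9, 13) = 9
K (Player 2): min(6, 18, 19) = 6
I (Player 1): max(9, 6, 10) = 10
Root (Player 2): min(3, 10, 10) = 3
Player 2 picks the child with the lowest value: B (value 3).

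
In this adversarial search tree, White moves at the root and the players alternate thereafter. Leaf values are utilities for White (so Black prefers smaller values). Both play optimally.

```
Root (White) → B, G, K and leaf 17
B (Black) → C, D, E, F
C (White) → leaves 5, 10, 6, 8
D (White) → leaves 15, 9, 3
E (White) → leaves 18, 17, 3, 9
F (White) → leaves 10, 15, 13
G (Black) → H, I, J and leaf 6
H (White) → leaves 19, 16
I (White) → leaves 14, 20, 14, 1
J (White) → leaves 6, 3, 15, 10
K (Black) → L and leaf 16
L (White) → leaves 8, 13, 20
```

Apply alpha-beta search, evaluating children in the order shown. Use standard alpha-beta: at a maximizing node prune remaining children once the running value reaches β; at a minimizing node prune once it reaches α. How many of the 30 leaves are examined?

21

C [α=-∞,β=+∞]: v=10
D [α=-∞,β=10]: v=15 after child 1 ≥ β → β-cutoff, skip 2
E [α=-∞,β=10]: v=18 after child 1 ≥ β → β-cutoff, skip 3
F [α=-∞,β=10]: v=10 after child 1 ≥ β → β-cutoff, skip 2
B [α=-∞,β=+∞]: v=10
H [α=10,β=+∞]: v=19
I [α=10,β=19]: v=20 after child 2 ≥ β → β-cutoff, skip 2
J [α=10,β=19]: v=15
G [α=10,β=+∞]: v=6
L [α=10,β=+∞]: v=20
K [α=10,β=+∞]: v=16
Root [α=-∞,β=+∞]: v=17
Leaves evaluated: 21 of 30.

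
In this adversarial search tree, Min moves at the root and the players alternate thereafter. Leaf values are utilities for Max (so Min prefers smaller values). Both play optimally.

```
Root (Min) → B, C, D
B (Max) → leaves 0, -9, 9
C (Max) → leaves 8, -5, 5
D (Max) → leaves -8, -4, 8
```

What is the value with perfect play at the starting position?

B (Max): max(0, -9, 9) = 9
C (Max): max(8, -5, 5) = 8
D (Max): max(-8, -4, 8) = 8
Root (Min): min(9, 8, 8) = 8

8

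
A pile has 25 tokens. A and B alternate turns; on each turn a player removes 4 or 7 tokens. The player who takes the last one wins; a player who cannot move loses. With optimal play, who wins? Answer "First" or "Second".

Second

Mark each pile size as W (mover wins) or L (mover loses):
i:   0  1  2  3  4  5  6  7  8  9 10 11 12 13 14 15 16 17 18 19 20 21 22 23 24 25
     L  L  L  L  W  W  W  W  W  W  W  L  L  L  L  W  W  W  W  W  W  W  L  L  L  L
Position 25 is L, so the second player wins.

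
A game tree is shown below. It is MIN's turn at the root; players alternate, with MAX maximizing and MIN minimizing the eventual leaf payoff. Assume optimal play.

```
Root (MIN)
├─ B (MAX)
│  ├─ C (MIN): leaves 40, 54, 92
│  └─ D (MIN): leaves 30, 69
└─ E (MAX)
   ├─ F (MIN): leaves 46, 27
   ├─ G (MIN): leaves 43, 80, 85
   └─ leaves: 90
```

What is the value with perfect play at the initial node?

40

C (MIN): min(40, 54, 92) = 40
D (MIN): min(30, 69) = 30
B (MAX): max(40, 30) = 40
F (MIN): min(46, 27) = 27
G (MIN): min(43, 80, 85) = 43
E (MAX): max(27, 43, 90) = 90
Root (MIN): min(40, 90) = 40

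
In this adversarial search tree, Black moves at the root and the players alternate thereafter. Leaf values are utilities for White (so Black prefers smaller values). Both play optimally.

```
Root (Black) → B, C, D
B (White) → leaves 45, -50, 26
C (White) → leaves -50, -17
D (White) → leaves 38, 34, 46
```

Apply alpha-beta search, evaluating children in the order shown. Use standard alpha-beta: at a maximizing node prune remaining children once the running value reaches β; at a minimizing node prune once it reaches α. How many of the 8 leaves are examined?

B [α=-∞,β=+∞]: v=45
C [α=-∞,β=45]: v=-17
D [α=-∞,β=-17]: v=38 after child 1 ≥ β → β-cutoff, skip 2
Root [α=-∞,β=+∞]: v=-17
Leaves evaluated: 6 of 8.

6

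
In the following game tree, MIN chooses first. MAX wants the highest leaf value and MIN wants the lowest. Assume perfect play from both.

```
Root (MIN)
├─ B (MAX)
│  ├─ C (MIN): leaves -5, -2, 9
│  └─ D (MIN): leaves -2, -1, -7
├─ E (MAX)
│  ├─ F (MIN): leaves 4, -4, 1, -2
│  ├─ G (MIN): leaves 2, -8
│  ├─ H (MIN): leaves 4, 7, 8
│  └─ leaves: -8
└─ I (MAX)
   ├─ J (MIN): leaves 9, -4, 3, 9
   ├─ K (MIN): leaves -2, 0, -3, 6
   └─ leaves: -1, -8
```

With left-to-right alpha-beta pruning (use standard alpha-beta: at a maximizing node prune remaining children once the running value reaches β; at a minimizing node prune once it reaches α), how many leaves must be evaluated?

14

C [α=-∞,β=+∞]: v=-5
D [α=-5,β=+∞]: v=-7
B [α=-∞,β=+∞]: v=-5
F [α=-∞,β=-5]: v=-4
E [α=-∞,β=-5]: v=-4 after child 1 ≥ β → β-cutoff, skip 3
J [α=-∞,β=-5]: v=-4
I [α=-∞,β=-5]: v=-4 after child 1 ≥ β → β-cutoff, skip 3
Root [α=-∞,β=+∞]: v=-5
Leaves evaluated: 14 of 26.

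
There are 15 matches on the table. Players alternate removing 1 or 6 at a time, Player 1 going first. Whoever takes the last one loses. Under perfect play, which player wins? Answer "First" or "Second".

Second

W/L table (W = player to move can force a win):
i:   0  1  2  3  4  5  6  7  8  9 10 11 12 13 14 15
     W  L  W  L  W  L  W  W  L  W  L  W  L  W  W  L
Position 15 is L, so the second player wins.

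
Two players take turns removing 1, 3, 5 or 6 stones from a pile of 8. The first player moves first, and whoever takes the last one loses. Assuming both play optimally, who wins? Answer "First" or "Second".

Positions where the player to move wins (W) vs loses (L):
i:   0  1  2  3  4  5  6  7  8
     W  L  W  L  W  L  W  W  W
Position 8 is W, so the first player wins.

First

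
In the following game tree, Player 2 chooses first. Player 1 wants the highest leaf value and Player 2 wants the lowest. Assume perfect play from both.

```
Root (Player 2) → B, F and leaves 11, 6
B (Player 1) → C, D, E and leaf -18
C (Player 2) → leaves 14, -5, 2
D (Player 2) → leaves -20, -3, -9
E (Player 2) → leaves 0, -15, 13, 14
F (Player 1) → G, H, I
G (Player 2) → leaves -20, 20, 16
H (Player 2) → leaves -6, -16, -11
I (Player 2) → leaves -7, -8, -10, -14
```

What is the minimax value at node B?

C: min(14, -5, 2) = -5
D: min(-20, -3, -9) = -20
E: min(0, -15, 13, 14) = -15
B: max(-5, -20, -15, -18) = -5

-5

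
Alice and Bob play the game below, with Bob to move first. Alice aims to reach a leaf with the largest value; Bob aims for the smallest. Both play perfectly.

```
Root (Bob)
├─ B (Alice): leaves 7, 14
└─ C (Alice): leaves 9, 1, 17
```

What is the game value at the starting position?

14

B (Alice): max(7, 14) = 14
C (Alice): max(9, 1, 17) = 17
Root (Bob): min(14, 17) = 14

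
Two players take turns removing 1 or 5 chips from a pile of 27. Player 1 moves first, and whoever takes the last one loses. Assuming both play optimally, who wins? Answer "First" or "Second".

Positions where the player to move wins (W) vs loses (L):
i:   0  1  2  3  4  5  6  7  8  9 10 11 12 13 14 15 16 17 18 19 20 21 22 23 24 25 26 27
     W  L  W  L  W  L  W  L  W  L  W  L  W  L  W  L  W  L  W  L  W  L  W  L  W  L  W  L
Position 27 is L, so the second player wins.

Second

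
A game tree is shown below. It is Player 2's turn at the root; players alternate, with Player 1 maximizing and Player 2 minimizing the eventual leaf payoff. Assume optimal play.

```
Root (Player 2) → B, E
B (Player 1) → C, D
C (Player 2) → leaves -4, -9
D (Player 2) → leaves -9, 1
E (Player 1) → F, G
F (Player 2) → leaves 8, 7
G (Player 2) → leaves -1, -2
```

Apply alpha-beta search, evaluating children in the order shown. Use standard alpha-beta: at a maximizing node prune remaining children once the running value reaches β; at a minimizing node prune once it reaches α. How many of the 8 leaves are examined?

5

C [α=-∞,β=+∞]: v=-9
D [α=-9,β=+∞]: v=-9 after child 1 ≤ α → α-cutoff, skip 1
B [α=-∞,β=+∞]: v=-9
F [α=-∞,β=-9]: v=7
E [α=-∞,β=-9]: v=7 after child 1 ≥ β → β-cutoff, skip 1
Root [α=-∞,β=+∞]: v=-9
Leaves evaluated: 5 of 8.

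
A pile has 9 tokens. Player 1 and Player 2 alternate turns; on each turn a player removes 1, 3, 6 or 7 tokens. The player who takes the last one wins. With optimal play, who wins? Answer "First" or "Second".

Mark each pile size as W (mover wins) or L (mover loses):
i:   0  1  2  3  4  5  6  7  8  9
     L  W  L  W  L  W  W  W  W  W
Position 9 is W, so the first player wins.

First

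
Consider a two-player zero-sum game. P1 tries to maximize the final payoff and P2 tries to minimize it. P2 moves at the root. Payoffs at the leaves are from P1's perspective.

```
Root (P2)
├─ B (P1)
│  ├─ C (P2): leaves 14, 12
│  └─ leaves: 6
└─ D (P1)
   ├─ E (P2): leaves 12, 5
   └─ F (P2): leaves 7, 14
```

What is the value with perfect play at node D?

E: min(12, 5) = 5
F: min(7, 14) = 7
D: max(5, 7) = 7

7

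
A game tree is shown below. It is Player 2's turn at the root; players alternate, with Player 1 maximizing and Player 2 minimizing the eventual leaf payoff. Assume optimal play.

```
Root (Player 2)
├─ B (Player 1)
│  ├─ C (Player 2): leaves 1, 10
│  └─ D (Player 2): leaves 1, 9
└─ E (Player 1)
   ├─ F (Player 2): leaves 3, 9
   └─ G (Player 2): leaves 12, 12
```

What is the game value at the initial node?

1

C (Player 2): min(1, 10) = 1
D (Player 2): min(1, 9) = 1
B (Player 1): max(1, 1) = 1
F (Player 2): min(3, 9) = 3
G (Player 2): min(12, 12) = 12
E (Player 1): max(3, 12) = 12
Root (Player 2): min(1, 12) = 1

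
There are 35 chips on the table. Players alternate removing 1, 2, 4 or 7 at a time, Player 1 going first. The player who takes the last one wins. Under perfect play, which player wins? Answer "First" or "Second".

First

i:   0  1  2  3  4  5  6  7  8  9 10 11 12 13 14 15 16 17 18 19 20 21 22 23 24 25 26 27 28 29 30 31 32 33 34 35
     L  W  W  L  W  W  L  W  W  L  W  W  L  W  W  L  W  W  L  W  W  L  W  W  L  W  W  L  W  W  L  W  W  L  W  W
Position 35 is W, so the first player wins.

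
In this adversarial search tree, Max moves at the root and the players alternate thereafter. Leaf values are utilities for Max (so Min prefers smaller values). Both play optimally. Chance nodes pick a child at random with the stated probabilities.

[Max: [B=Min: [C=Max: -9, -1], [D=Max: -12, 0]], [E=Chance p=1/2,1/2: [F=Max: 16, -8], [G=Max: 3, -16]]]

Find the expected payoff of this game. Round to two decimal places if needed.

9.5

C (Max): max(-9, -1) = -1
D (Max): max(-12, 0) = 0
B (Min): min(-1, 0) = -1
F (Max): max(16, -8) = 16
G (Max): max(3, -16) = 3
E (Chance): 1/2·16 + 1/2·3 = 9.5
Root (Max): max(-1, 9.5) = 9.5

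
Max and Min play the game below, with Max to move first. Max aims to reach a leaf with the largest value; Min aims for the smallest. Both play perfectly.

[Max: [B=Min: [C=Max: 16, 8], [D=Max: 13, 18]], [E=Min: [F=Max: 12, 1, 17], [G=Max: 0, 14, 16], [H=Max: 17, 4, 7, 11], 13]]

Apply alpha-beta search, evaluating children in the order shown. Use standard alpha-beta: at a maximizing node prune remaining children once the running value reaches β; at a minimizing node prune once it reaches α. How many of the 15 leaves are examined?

C [α=-∞,β=+∞]: v=16
D [α=-∞,β=16]: v=18
B [α=-∞,β=+∞]: v=16
F [α=16,β=+∞]: v=17
G [α=16,β=17]: v=16
E [α=16,β=+∞]: v=16 after child 2 ≤ α → α-cutoff, skip 2
Root [α=-∞,β=+∞]: v=16
Leaves evaluated: 10 of 15.

10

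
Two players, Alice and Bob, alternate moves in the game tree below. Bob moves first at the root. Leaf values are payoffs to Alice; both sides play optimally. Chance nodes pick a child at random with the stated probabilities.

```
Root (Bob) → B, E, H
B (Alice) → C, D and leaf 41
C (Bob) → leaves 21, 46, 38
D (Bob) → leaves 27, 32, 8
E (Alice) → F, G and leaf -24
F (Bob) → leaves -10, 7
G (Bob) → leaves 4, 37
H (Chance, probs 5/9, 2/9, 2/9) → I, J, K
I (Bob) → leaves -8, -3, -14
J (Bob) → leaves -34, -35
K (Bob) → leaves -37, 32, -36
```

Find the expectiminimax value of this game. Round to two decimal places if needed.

-23.78

C (Bob): min(21, 46, 38) = 21
D (Bob): min(27, 32, 8) = 8
B (Alice): max(21, 8, 41) = 41
F (Bob): min(-10, 7) = -10
G (Bob): min(4, 37) = 4
E (Alice): max(-10, 4, -24) = 4
I (Bob): min(-8, -3, -14) = -14
J (Bob): min(-34, -35) = -35
K (Bob): min(-37, 32, -36) = -37
H (Chance): 5/9·-14 + 2/9·-35 + 2/9·-37 = -23.78
Root (Bob): min(41, 4, -23.78) = -23.78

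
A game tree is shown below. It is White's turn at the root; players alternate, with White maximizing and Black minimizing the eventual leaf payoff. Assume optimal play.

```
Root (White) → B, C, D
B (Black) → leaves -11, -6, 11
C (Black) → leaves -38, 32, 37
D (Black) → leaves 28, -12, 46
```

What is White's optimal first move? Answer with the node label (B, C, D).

B

B (Black): min(-11, -6, 11) = -11
C (Black): min(-38, 32, 37) = -38
D (Black): min(28, -12, 46) = -12
Root (White): max(-11, -38, -12) = -11
White picks the child with the highest value: B (value -11).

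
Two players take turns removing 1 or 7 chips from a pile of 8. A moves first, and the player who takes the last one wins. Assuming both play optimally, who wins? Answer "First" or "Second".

Second

Mark each pile size as W (mover wins) or L (mover loses):
i:   0  1  2  3  4  5  6  7  8
     L  W  L  W  L  W  L  W  L
Position 8 is L, so the second player wins.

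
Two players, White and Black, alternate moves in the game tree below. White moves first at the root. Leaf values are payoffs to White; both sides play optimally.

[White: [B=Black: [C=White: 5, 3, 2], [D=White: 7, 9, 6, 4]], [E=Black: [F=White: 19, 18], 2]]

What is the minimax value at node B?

5

C: max(5, 3, 2) = 5
D: max(7, 9, 6, 4) = 9
B: min(5, 9) = 5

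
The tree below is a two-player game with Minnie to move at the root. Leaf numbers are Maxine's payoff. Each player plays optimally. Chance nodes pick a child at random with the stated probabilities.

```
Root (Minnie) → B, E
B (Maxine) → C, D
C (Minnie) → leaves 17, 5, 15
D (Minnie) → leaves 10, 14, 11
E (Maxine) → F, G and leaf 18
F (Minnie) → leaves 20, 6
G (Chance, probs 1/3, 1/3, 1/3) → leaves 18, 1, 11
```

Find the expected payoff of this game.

10

C (Minnie): min(17, 5, 15) = 5
D (Minnie): min(10, 14, 11) = 10
B (Maxine): max(5, 10) = 10
F (Minnie): min(20, 6) = 6
G (Chance): 1/3·18 + 1/3·1 + 1/3·11 = 10
E (Maxine): max(6, 10, 18) = 18
Root (Minnie): min(10, 18) = 10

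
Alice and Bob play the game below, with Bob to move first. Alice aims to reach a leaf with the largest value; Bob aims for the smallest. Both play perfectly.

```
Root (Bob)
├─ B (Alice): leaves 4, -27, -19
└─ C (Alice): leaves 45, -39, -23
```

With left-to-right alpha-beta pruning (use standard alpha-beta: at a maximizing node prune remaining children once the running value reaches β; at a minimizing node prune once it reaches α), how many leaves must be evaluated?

4

B [α=-∞,β=+∞]: v=4
C [α=-∞,β=4]: v=45 after child 1 ≥ β → β-cutoff, skip 2
Root [α=-∞,β=+∞]: v=4
Leaves evaluated: 4 of 6.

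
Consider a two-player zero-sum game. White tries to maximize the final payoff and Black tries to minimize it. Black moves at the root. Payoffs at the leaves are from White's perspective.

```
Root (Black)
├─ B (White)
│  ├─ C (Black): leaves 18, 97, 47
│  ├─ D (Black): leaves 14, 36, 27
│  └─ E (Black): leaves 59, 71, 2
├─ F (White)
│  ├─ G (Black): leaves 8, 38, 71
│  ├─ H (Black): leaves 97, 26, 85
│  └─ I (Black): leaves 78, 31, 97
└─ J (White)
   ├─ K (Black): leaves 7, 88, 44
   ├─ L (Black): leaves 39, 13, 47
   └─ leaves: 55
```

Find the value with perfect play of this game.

18

C (Black): min(18, 97, 47) = 18
D (Black): min(14, 36, 27) = 14
E (Black): min(59, 71, 2) = 2
B (White): max(18, 14, 2) = 18
G (Black): min(8, 38, 71) = 8
H (Black): min(97, 26, 85) = 26
I (Black): min(78, 31, 97) = 31
F (White): max(8, 26, 31) = 31
K (Black): min(7, 88, 44) = 7
L (Black): min(39, 13, 47) = 13
J (White): max(7, 13, 55) = 55
Root (Black): min(18, 31, 55) = 18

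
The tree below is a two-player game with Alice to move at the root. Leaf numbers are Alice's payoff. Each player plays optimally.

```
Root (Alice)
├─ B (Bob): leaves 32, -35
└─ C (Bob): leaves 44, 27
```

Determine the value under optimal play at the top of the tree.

B (Bob): min(32, -35) = -35
C (Bob): min(44, 27) = 27
Root (Alice): max(-35, 27) = 27

27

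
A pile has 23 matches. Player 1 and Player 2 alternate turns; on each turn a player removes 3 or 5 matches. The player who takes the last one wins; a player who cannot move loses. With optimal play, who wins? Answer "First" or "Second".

W/L table (W = player to move can force a win):
i:   0  1  2  3  4  5  6  7  8  9 10 11 12 13 14 15 16 17 18 19 20 21 22 23
     L  L  L  W  W  W  W  W  L  L  L  W  W  W  W  W  L  L  L  W  W  W  W  W
Position 23 is W, so the first player wins.

First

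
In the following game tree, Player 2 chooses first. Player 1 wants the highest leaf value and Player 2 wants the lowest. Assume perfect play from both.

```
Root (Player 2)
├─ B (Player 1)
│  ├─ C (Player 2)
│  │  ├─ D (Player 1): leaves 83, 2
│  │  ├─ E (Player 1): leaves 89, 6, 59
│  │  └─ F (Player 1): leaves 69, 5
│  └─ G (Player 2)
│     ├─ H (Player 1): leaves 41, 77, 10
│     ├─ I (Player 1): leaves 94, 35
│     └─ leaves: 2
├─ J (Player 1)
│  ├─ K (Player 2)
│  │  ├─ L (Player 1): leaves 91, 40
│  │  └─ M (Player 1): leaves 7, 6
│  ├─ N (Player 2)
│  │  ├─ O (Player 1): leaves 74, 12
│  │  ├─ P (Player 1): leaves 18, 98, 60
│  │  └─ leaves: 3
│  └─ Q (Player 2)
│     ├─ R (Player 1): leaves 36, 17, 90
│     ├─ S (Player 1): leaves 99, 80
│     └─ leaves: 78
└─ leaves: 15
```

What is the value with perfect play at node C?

69

D: max(83, 2) = 83
E: max(89, 6, 59) = 89
F: max(69, 5) = 69
C: min(83, 89, 69) = 69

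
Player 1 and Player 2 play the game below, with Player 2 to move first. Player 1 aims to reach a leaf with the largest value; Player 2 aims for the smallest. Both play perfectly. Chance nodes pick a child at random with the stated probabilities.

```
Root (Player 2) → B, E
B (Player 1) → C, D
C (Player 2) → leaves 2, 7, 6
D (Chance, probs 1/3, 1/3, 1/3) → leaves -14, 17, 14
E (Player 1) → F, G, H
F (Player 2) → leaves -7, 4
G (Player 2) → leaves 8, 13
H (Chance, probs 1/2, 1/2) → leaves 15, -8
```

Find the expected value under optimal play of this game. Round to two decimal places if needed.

C (Player 2): min(2, 7, 6) = 2
D (Chance): 1/3·-14 + 1/3·17 + 1/3·14 = 5.67
B (Player 1): max(2, 5.67) = 5.67
F (Player 2): min(-7, 4) = -7
G (Player 2): min(8, 13) = 8
H (Chance): 1/2·15 + 1/2·-8 = 3.5
E (Player 1): max(-7, 8, 3.5) = 8
Root (Player 2): min(5.67, 8) = 5.67

5.67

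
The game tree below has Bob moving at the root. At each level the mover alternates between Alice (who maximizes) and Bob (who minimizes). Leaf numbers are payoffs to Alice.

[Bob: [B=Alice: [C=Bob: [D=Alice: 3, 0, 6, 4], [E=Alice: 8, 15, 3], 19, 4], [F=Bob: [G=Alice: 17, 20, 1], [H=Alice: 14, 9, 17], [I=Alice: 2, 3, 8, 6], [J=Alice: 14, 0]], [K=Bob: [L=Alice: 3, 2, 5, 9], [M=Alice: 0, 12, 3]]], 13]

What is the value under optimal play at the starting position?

D (Alice): max(3, 0, 6, 4) = 6
E (Alice): max(8, 15, 3) = 15
C (Bob): min(6, 15, 19, 4) = 4
G (Alice): max(17, 20, 1) = 20
H (Alice): max(14, 9, 17) = 17
I (Alice): max(2, 3, 8, 6) = 8
J (Alice): max(14, 0) = 14
F (Bob): min(20, 17, 8, 14) = 8
L (Alice): max(3, 2, 5, 9) = 9
M (Alice): max(0, 12, 3) = 12
K (Bob): min(9, 12) = 9
B (Alice): max(4, 8, 9) = 9
Root (Bob): min(9, 13) = 9

9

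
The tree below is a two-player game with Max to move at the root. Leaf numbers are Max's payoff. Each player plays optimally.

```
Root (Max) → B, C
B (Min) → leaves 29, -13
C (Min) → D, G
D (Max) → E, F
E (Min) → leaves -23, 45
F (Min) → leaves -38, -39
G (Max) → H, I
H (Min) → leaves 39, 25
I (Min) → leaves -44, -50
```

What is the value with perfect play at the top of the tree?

B (Min): min(29, -13) = -13
E (Min): min(-23, 45) = -23
F (Min): min(-38, -39) = -39
D (Max): max(-23, -39) = -23
H (Min): min(39, 25) = 25
I (Min): min(-44, -50) = -50
G (Max): max(25, -50) = 25
C (Min): min(-23, 25) = -23
Root (Max): max(-13, -23) = -13

-13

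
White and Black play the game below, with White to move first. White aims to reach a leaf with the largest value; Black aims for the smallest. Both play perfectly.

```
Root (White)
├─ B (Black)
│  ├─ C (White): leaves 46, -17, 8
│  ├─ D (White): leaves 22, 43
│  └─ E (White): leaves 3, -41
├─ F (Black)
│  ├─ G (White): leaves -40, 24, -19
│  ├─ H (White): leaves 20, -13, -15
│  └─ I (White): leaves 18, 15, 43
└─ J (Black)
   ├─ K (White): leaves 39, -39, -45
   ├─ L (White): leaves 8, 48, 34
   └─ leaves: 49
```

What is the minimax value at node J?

K: max(39, -39, -45) = 39
L: max(8, 48, 34) = 48
J: min(39, 48, 49) = 39

39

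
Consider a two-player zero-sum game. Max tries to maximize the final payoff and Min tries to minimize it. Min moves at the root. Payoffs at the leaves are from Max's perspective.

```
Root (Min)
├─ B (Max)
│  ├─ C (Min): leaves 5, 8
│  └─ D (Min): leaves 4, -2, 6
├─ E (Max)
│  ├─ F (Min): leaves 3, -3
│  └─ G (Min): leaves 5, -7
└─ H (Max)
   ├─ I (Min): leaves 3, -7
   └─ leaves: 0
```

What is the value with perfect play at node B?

C: min(5, 8) = 5
D: min(4, -2, 6) = -2
B: max(5, -2) = 5

5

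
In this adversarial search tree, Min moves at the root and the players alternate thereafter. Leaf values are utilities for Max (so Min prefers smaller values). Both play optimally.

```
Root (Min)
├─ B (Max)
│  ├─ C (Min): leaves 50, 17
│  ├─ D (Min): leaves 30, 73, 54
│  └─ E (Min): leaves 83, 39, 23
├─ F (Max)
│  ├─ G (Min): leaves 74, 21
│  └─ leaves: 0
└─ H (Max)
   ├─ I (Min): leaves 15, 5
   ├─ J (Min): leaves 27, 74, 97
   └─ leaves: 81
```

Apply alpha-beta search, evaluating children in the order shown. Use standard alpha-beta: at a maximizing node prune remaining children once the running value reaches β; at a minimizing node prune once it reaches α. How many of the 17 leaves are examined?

C [α=-∞,β=+∞]: v=17
D [α=17,β=+∞]: v=30
E [α=30,β=+∞]: v=23
B [α=-∞,β=+∞]: v=30
G [α=-∞,β=30]: v=21
F [α=-∞,β=30]: v=21
I [α=-∞,β=21]: v=5
J [α=5,β=21]: v=27
H [α=-∞,β=21]: v=27 after child 2 ≥ β → β-cutoff, skip 1
Root [α=-∞,β=+∞]: v=21
Leaves evaluated: 16 of 17.

16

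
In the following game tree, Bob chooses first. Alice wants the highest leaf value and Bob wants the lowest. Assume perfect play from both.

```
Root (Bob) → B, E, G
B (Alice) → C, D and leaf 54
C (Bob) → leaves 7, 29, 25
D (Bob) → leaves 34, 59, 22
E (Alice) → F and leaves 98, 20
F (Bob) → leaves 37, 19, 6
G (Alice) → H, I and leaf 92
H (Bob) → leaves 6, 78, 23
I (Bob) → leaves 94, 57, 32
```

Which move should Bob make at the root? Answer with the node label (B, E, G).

C (Bob): min(7, 29, 25) = 7
D (Bob): min(34, 59, 22) = 22
B (Alice): max(7, 22, 54) = 54
F (Bob): min(37, 19, 6) = 6
E (Alice): max(6, 98, 20) = 98
H (Bob): min(6, 78, 23) = 6
I (Bob): min(94, 57, 32) = 32
G (Alice): max(6, 32, 92) = 92
Root (Bob): min(54, 98, 92) = 54
Bob picks the child with the lowest value: B (value 54).

B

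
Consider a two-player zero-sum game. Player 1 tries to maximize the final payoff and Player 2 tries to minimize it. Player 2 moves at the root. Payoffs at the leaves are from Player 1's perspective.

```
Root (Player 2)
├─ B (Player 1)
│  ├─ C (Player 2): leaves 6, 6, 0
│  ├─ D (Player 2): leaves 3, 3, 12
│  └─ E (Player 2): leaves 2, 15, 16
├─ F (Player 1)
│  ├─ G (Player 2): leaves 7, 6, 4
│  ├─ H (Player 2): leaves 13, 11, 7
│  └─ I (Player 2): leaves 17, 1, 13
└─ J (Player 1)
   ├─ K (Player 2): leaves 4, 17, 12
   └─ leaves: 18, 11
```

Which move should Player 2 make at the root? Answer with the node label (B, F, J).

B

C (Player 2): min(6, 6, 0) = 0
D (Player 2): min(3, 3, 12) = 3
E (Player 2): min(2, 15, 16) = 2
B (Player 1): max(0, 3, 2) = 3
G (Player 2): min(7, 6, 4) = 4
H (Player 2): min(13, 11, 7) = 7
I (Player 2): min(17, 1, 13) = 1
F (Player 1): max(4, 7, 1) = 7
K (Player 2): min(4, 17, 12) = 4
J (Player 1): max(4, 18, 11) = 18
Root (Player 2): min(3, 7, 18) = 3
Player 2 picks the child with the lowest value: B (value 3).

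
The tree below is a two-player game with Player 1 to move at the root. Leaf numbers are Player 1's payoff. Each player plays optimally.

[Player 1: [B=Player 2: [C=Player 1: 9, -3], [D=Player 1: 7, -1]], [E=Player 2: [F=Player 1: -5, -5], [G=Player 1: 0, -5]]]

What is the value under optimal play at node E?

F: max(-5, -5) = -5
G: max(0, -5) = 0
E: min(-5, 0) = -5

-5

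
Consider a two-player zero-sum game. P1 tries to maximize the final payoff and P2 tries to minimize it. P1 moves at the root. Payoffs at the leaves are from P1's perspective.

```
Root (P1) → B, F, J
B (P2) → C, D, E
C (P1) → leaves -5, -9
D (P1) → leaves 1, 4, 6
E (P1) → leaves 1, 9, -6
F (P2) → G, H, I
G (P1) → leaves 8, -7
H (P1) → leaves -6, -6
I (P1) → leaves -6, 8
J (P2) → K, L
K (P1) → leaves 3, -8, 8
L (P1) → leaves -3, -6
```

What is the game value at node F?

G: max(8, -7) = 8
H: max(-6, -6) = -6
I: max(-6, 8) = 8
F: min(8, -6, 8) = -6

-6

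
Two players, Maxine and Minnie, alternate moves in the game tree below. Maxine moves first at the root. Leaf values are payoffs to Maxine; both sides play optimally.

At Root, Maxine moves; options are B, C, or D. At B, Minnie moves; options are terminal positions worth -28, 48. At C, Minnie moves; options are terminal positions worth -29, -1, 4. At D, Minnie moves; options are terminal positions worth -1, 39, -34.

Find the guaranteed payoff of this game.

-28

B (Minnie): min(-28, 48) = -28
C (Minnie): min(-29, -1, 4) = -29
D (Minnie): min(-1, 39, -34) = -34
Root (Maxine): max(-28, -29, -34) = -28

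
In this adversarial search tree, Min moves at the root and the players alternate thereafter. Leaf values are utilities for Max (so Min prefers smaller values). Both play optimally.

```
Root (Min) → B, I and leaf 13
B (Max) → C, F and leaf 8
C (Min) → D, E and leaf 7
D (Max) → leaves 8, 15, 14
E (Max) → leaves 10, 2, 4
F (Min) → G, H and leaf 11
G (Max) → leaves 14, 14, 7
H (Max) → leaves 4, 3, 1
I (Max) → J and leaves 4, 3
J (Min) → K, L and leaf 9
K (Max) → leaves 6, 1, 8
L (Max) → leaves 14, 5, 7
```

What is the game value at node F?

G: max(14, 14, 7) = 14
H: max(4, 3, 1) = 4
F: min(14, 4, 11) = 4

4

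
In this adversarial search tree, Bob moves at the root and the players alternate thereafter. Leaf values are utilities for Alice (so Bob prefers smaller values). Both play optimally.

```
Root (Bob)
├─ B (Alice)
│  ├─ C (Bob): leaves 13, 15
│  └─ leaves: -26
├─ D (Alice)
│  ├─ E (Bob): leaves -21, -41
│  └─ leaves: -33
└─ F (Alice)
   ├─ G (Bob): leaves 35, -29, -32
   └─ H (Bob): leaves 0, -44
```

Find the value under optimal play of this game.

-33

C (Bob): min(13, 15) = 13
B (Alice): max(13, -26) = 13
E (Bob): min(-21, -41) = -41
D (Alice): max(-41, -33) = -33
G (Bob): min(35, -29, -32) = -32
H (Bob): min(0, -44) = -44
F (Alice): max(-32, -44) = -32
Root (Bob): min(13, -33, -32) = -33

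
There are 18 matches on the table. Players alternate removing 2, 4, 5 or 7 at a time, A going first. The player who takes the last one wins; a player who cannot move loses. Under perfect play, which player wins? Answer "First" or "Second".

i:   0  1  2  3  4  5  6  7  8  9 10 11 12 13 14 15 16 17 18
     L  L  W  W  W  W  W  W  W  L  L  W  W  W  W  W  W  W  L
Position 18 is L, so the second player wins.

Second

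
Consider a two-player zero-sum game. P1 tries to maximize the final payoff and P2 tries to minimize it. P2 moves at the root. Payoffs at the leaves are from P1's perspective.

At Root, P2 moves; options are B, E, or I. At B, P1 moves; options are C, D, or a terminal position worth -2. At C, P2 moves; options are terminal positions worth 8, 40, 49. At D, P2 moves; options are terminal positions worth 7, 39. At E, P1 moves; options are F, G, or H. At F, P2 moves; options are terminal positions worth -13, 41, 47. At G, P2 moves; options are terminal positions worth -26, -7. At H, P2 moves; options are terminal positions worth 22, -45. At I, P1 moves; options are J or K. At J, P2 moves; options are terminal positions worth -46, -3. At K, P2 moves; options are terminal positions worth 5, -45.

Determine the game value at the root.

-45

C (P2): min(8, 40, 49) = 8
D (P2): min(7, 39) = 7
B (P1): max(8, 7, -2) = 8
F (P2): min(-13, 41, 47) = -13
G (P2): min(-26, -7) = -26
H (P2): min(22, -45) = -45
E (P1): max(-13, -26, -45) = -13
J (P2): min(-46, -3) = -46
K (P2): min(5, -45) = -45
I (P1): max(-46, -45) = -45
Root (P2): min(8, -13, -45) = -45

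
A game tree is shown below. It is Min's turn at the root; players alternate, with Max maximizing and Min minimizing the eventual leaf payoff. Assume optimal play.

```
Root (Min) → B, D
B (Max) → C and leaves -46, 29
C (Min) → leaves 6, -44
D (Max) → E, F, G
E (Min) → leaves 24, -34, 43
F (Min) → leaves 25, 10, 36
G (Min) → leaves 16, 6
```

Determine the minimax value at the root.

10

C (Min): min(6, -44) = -44
B (Max): max(-44, -46, 29) = 29
E (Min): min(24, -34, 43) = -34
F (Min): min(25, 10, 36) = 10
G (Min): min(16, 6) = 6
D (Max): max(-34, 10, 6) = 10
Root (Min): min(29, 10) = 10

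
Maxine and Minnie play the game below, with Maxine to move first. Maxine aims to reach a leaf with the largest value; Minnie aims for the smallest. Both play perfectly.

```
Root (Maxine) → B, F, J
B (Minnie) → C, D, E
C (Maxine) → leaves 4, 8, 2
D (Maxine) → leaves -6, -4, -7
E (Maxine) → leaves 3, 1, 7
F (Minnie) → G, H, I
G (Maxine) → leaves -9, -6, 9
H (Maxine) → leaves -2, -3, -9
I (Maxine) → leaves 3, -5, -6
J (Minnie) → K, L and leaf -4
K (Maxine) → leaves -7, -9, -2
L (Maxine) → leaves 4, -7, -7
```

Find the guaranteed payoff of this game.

C (Maxine): max(4, 8, 2) = 8
D (Maxine): max(-6, -4, -7) = -4
E (Maxine): max(3, 1, 7) = 7
B (Minnie): min(8, -4, 7) = -4
G (Maxine): max(-9, -6, 9) = 9
H (Maxine): max(-2, -3, -9) = -2
I (Maxine): max(3, -5, -6) = 3
F (Minnie): min(9, -2, 3) = -2
K (Maxine): max(-7, -9, -2) = -2
L (Maxine): max(4, -7, -7) = 4
J (Minnie): min(-2, 4, -4) = -4
Root (Maxine): max(-4, -2, -4) = -2

-2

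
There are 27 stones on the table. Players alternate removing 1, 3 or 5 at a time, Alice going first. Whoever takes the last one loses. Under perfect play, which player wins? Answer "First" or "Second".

Compute winning (W) and losing (L) positions by backward induction:
i:   0  1  2  3  4  5  6  7  8  9 10 11 12 13 14 15 16 17 18 19 20 21 22 23 24 25 26 27
     W  L  W  L  W  L  W  L  W  L  W  L  W  L  W  L  W  L  W  L  W  L  W  L  W  L  W  L
Position 27 is L, so the second player wins.

Second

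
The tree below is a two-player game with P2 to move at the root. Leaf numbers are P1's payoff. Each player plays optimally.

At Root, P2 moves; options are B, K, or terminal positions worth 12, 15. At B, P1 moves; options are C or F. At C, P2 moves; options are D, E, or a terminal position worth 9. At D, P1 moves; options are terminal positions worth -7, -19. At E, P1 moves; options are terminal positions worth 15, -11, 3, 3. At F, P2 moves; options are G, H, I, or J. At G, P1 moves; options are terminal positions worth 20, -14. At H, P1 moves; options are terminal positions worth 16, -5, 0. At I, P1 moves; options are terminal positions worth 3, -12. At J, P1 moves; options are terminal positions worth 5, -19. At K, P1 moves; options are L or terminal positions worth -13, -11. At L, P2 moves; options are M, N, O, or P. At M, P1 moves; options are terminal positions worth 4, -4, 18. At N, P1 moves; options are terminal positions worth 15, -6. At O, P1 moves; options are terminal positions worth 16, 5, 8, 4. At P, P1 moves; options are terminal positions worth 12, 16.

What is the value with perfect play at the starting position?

D (P1): max(-7, -19) = -7
E (P1): max(15, -11, 3, 3) = 15
C (P2): min(-7, 15, 9) = -7
G (P1): max(20, -14) = 20
H (P1): max(16, -5, 0) = 16
I (P1): max(3, -12) = 3
J (P1): max(5, -19) = 5
F (P2): min(20, 16, 3, 5) = 3
B (P1): max(-7, 3) = 3
M (P1): max(4, -4, 18) = 18
N (P1): max(15, -6) = 15
O (P1): max(16, 5, 8, 4) = 16
P (P1): max(12, 16) = 16
L (P2): min(18, 15, 16, 16) = 15
K (P1): max(15, -13, -11) = 15
Root (P2): min(3, 15, 12, 15) = 3

3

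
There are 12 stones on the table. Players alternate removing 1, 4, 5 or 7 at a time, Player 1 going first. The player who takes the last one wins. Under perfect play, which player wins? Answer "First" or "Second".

W/L table (W = player to move can force a win):
i:   0  1  2  3  4  5  6  7  8  9 10 11 12
     L  W  L  W  W  W  W  W  L  W  L  W  W
Position 12 is W, so the first player wins.

First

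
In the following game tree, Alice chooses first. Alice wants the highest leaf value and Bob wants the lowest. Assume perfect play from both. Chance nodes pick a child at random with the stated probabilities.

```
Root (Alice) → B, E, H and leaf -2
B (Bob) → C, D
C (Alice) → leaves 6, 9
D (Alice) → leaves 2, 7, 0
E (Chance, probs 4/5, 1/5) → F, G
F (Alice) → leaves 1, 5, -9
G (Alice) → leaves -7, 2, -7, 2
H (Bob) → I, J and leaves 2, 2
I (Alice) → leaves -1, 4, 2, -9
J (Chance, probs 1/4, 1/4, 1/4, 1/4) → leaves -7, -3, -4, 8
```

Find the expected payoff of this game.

7

C (Alice): max(6, 9) = 9
D (Alice): max(2, 7, 0) = 7
B (Bob): min(9, 7) = 7
F (Alice): max(1, 5, -9) = 5
G (Alice): max(-7, 2, -7, 2) = 2
E (Chance): 4/5·5 + 1/5·2 = 4.4
I (Alice): max(-1, 4, 2, -9) = 4
J (Chance): 1/4·-7 + 1/4·-3 + 1/4·-4 + 1/4·8 = -1.5
H (Bob): min(4, -1.5, 2, 2) = -1.5
Root (Alice): max(7, 4.4, -1.5, -2) = 7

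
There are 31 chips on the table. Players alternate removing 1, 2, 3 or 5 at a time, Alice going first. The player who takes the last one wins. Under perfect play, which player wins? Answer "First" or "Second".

First

W/L table (W = player to move can force a win):
i:   0  1  2  3  4  5  6  7  8  9 10 11 12 13 14 15 16 17 18 19 20 21 22 23 24 25 26 27 28 29 30 31
     L  W  W  W  L  W  W  W  L  W  W  W  L  W  W  W  L  W  W  W  L  W  W  W  L  W  W  W  L  W  W  W
Position 31 is W, so the first player wins.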